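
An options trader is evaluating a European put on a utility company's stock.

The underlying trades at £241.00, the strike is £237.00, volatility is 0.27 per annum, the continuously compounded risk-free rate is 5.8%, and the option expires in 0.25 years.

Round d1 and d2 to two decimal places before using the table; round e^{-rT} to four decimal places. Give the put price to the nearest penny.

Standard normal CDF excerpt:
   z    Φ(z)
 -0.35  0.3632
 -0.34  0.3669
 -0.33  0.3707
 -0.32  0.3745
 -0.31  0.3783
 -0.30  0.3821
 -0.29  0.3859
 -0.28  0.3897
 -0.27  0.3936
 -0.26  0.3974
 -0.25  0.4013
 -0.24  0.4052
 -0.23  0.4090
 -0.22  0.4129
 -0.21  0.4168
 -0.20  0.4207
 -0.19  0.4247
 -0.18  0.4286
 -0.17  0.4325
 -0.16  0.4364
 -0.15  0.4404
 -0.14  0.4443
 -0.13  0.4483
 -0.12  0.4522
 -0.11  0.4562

σ√T = 0.27 × 0.5000 = 0.1350
d₁ = [ln(241/237) + (0.058 + ½·0.27²)·0.25] / (σ√T) = (0.0167 + 0.0236) / 0.1350 = 0.2989 which rounds to 0.30
d₂ = 0.2989 − 0.1350 = 0.1639 which rounds to 0.16
e^(−rT) = e^(−0.058·0.25) = 0.9856
N(−d₂) = N(-0.16) = 0.4364;  N(−d₁) = N(-0.30) = 0.3821
P = 237·0.9856·0.4364 − 241·0.3821 = 101.9375 − 92.0861 = 9.8514

£9.85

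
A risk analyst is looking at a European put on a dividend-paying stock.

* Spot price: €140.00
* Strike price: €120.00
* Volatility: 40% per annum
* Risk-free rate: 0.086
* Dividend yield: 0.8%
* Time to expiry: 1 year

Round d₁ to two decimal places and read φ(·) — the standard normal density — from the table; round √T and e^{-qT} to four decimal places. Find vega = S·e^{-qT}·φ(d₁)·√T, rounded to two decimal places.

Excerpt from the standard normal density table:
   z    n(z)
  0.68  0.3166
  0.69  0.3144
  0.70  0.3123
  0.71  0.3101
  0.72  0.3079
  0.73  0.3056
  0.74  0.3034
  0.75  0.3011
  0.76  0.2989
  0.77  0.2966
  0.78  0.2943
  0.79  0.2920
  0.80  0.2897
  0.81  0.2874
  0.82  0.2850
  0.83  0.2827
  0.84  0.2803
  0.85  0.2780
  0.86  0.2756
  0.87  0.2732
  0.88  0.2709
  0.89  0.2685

40.87

σ√T = 0.4·√1 = 0.4000
d₁ = [ln(140/120) + (0.086 − 0.008 + ½·0.4²)·1] / (σ√T) = (0.1542 + 0.1580) / 0.4000 = 0.7804 which rounds to 0.78
√T = √1 = 1.0000
φ(d₁) = φ(0.78) = 0.2943
e^(−qT) = e^(−0.008·1) = 0.9920
vega = S·e^(−qT)·φ(d₁)·√T = 140·0.9920·0.2943·1.0000 = 40.8724
(Vega is the same for a European call and put with the same parameters.)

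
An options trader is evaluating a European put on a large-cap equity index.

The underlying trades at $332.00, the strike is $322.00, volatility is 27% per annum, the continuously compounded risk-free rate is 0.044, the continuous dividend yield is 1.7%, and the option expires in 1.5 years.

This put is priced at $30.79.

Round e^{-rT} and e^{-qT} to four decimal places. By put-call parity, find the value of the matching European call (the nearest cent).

$53.00

exp(−qT) = exp(−0.017·1.5) = 0.9748;  exp(−rT) = exp(−0.044·1.5) = 0.9361
Put-call parity: C − P = S·e^(−qT) − K·e^(−rT) = 332·0.9748 − 322·0.9361 = 323.6336 − 301.4242 = 22.2094
C = P + (C − P) = 30.79 + (22.2094) = 52.9994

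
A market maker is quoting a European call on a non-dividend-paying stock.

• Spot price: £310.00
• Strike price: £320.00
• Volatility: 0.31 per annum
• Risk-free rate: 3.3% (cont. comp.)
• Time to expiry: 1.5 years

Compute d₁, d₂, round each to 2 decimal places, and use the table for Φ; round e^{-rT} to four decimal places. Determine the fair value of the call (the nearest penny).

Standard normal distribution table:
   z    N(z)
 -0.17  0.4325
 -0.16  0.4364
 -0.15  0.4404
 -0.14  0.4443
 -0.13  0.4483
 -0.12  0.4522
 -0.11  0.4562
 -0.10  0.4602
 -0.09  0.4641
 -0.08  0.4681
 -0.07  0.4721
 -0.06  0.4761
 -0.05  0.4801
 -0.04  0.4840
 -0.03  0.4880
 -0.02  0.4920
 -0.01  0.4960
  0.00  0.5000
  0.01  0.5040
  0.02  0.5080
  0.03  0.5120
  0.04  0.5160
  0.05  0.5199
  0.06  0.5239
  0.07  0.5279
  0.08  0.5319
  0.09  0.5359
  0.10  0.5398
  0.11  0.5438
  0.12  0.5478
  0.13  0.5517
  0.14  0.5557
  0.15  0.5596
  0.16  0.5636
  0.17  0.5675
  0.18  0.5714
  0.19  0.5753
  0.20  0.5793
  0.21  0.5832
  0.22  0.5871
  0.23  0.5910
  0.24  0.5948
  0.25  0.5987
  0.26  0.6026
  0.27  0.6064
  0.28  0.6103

£49.08

σ√T = 0.31·√1.5 = 0.3797
ln(S/K) + (r + σ²/2)T = ln(310/320) + (0.033 + 0.31²/2)·1.5 = -0.0317 + 0.1216 = 0.0898
d₁ = 0.0898 / 0.3797 = 0.2366 ⇒ 0.24
d₂ = d₁ − σ√T = 0.2366 − 0.3797 = -0.1431 ⇒ -0.14
exp(−rT) = exp(−0.033·1.5) = 0.9517
N(d₁) = N(0.24) = 0.5948;  N(d₂) = N(-0.14) = 0.4443
C = 310·0.5948 − 320·0.9517·0.4443 = 184.3880 − 135.3089 = 49.0791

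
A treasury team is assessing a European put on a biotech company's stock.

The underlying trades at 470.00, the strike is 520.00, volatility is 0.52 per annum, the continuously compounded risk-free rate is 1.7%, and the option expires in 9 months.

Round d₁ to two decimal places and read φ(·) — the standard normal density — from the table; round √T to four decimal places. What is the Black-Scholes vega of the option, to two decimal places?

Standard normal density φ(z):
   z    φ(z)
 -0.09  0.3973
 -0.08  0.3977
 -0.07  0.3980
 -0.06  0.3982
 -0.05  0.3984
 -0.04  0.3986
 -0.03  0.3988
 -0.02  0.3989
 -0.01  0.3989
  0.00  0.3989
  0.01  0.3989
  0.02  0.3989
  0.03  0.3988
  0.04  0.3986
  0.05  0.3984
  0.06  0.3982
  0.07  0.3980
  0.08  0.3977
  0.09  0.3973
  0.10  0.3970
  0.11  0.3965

162.32

σ√T = 0.52 × 0.8660 = 0.4503
d₁ = [ln(470/520) + (0.017 + ½·0.52²)·0.75] / (σ√T) = (-0.1011 + 0.1142) / 0.4503 = 0.0290 → 0.03
√T = √0.75 = 0.8660
φ(d₁) = φ(0.03) = 0.3988
vega = S·φ(d₁)·√T = 470·0.3988·0.8660 = 162.3196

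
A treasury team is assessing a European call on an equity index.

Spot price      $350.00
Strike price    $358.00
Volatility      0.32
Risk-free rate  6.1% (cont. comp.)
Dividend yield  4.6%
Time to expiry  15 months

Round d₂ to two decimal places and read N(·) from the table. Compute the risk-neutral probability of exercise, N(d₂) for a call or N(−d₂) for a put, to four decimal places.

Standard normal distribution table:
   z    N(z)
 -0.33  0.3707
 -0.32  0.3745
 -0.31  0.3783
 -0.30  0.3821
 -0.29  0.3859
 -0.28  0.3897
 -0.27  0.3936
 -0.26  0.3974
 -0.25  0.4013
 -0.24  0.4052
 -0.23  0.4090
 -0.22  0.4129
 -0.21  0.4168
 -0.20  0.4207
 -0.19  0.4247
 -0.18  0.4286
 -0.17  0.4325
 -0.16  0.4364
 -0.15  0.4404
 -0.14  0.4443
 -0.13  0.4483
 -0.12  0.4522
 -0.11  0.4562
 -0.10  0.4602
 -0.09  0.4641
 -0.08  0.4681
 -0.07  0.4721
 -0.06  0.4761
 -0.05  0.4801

0.4247

T = 1.25;  σ√T = 0.3578
d₁ = [ln(350/358) + (0.061 − 0.046 + 0.32²/2)·1.25] / 0.3578 = [-0.0226 + 0.0828] / 0.3578 = 0.1681 ⇒ 0.17
d₂ = d₁ − σ√T = 0.1681 − 0.3578 = -0.1896 ⇒ -0.19
Risk-neutral Pr[S_T > K] = N(d₂) = N(-0.19) = 0.4247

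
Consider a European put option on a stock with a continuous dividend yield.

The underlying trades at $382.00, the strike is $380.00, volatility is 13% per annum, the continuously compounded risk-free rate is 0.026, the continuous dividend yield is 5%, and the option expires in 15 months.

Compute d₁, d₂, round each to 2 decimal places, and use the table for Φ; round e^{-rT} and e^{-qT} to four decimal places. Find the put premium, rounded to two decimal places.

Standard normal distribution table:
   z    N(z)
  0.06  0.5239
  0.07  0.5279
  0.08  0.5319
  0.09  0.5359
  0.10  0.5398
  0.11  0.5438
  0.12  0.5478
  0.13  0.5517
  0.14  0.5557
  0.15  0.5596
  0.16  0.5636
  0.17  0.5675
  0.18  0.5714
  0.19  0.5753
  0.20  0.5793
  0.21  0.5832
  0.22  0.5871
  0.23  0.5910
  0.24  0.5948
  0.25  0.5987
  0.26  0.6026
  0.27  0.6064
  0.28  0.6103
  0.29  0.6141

$25.08

σ√T = 0.13 × 1.1180 = 0.1453
d₁ = [ln(382/380) + (0.026 − 0.05 + ½·0.13²)·1.25] / (σ√T) = (0.0052 − 0.0194) / 0.1453 = -0.0976 which rounds to -0.10
d₂ = -0.0976 − 0.1453 = -0.2430 which rounds to -0.24
e^(−qT) = e^(−0.05·1.25) = 0.9394;  e^(−rT) = e^(−0.026·1.25) = 0.9680
N(−d₂) = N(0.24) = 0.5948;  N(−d₁) = N(0.10) = 0.5398
P = 380·0.9680·0.5948 − 382·0.9394·0.5398 = 218.7912 − 193.7077 = 25.0836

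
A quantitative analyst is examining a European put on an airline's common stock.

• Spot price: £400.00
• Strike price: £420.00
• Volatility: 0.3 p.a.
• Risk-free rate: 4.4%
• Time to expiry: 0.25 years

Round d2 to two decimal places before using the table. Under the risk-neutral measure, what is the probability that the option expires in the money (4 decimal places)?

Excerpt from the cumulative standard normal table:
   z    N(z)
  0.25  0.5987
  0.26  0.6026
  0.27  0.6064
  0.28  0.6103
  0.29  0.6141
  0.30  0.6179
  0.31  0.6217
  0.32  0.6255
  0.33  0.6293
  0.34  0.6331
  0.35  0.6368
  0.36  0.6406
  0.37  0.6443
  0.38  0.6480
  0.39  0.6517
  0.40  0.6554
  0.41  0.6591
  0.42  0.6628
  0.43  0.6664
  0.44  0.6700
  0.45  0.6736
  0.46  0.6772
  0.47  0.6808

σ√T = 0.3·√0.25 = 0.1500
d₁ = [ln(400/420) + (0.044 + 0.3²/2)·0.25] / 0.1500 = [-0.0488 + 0.0222] / 0.1500 = -0.1769 ≈ -0.18
d₂ = d₁ − σ√T = -0.1769 − 0.1500 = -0.3269 ≈ -0.33
Risk-neutral Pr[S_T < K] = N(−d₂) = N(0.33) = 0.6293

0.6293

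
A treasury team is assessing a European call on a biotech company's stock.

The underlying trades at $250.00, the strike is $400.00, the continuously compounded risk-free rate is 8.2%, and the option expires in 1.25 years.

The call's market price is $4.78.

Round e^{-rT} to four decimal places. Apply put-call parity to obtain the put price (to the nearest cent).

$115.82

e^(−rT) = e^(−0.082·1.25) = 0.9026
Put-call parity: C − P = S − K·e^(−rT) = 250 − 400·0.9026 = 250 − 361.0400 = -111.0400
P = C − (C − P) = 4.78 − (-111.0400) = 115.8200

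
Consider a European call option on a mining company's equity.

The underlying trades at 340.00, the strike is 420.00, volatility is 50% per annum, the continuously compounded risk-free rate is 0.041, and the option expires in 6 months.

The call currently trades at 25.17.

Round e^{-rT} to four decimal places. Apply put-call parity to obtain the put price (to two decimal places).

e^(−rT) = e^(−0.041·0.5) = 0.9797
Put-call parity: C − P = S − K·e^(−rT) = 340 − 420·0.9797 = 340 − 411.4740 = -71.4740
P = C − (C − P) = 25.17 − (-71.4740) = 96.6440

96.64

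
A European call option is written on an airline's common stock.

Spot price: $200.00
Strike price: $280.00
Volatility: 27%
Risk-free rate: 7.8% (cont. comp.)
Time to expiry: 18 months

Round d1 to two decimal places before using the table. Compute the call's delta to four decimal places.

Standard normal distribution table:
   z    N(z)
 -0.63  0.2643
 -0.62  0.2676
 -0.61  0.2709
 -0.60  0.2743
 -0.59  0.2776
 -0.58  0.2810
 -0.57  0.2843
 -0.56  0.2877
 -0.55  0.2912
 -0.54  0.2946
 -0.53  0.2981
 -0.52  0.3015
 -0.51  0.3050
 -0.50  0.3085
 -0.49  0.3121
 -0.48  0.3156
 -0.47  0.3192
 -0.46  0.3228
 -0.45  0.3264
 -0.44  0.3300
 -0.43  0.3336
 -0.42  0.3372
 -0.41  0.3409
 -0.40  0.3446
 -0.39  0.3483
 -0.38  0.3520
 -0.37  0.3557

σ√T = 0.27 × 1.2247 = 0.3307
d₁ = [ln(200/280) + (0.078 + ½·0.27²)·1.5] / (σ√T) = (-0.3365 + 0.1717) / 0.3307 = -0.4984 which rounds to -0.50
N(d₁) = N(-0.50) = 0.3085
Δ_call = N(d₁) = 0.3085

0.3085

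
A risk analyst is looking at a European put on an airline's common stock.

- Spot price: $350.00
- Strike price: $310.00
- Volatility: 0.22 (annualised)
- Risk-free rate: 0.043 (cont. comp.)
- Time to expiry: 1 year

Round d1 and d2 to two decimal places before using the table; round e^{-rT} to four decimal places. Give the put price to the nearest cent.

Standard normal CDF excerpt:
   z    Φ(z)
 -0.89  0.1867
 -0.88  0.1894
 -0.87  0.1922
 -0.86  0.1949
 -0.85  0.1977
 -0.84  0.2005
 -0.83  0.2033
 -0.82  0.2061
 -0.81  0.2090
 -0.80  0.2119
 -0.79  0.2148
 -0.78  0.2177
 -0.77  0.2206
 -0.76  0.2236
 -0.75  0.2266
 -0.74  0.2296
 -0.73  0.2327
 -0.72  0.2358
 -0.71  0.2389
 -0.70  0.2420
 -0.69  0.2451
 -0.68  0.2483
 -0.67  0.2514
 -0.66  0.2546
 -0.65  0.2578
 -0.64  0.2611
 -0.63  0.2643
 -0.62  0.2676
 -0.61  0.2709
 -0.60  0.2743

$9.32

T = 1;  σ√T = 0.2200
d₁ = [ln(350/310) + (0.043 + 0.22²/2)·1] / 0.2200 = [0.1214 + 0.0672] / 0.2200 = 0.8571 → 0.86
d₂ = d₁ − σ√T = 0.8571 − 0.2200 = 0.6371 → 0.64
e^(−rT) = e^(−0.043·1) = 0.9579
N(−d₂) = N(-0.64) = 0.2611;  N(−d₁) = N(-0.86) = 0.1949
P = 310·0.9579·0.2611 − 350·0.1949 = 77.5334 − 68.2150 = 9.3184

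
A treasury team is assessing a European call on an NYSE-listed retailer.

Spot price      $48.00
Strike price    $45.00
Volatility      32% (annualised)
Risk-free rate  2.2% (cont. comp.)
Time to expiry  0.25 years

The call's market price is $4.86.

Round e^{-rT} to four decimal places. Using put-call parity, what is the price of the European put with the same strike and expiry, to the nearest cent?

$1.61

exp(−rT) = exp(−0.022·0.25) = 0.9945
Put-call parity: C − P = S − K·e^(−rT) = 48 − 45·0.9945 = 48 − 44.7525 = 3.2475
P = C − (C − P) = 4.86 − (3.2475) = 1.6125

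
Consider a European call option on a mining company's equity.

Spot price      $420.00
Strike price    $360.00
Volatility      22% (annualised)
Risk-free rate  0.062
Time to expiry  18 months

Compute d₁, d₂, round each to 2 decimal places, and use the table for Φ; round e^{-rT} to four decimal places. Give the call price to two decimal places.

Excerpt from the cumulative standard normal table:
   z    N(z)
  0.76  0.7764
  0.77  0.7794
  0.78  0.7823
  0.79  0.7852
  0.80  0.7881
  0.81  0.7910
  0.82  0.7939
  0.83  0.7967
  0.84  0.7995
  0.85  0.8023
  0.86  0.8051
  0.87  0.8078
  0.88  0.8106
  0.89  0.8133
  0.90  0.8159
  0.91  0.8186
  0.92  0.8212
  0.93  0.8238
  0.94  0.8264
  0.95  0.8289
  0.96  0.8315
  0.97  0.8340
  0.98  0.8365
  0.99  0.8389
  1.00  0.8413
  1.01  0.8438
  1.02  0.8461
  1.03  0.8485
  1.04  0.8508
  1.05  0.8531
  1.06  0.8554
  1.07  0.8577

$101.68

σ√T = 0.22·√1.5 = 0.2694
d₁ = [ln(420/360) + (0.062 + ½·0.22²)·1.5] / (σ√T) = (0.1542 + 0.1293) / 0.2694 = 1.0520 ≈ 1.05
d₂ = 1.0520 − 0.2694 = 0.7825 ≈ 0.78
e^(−rT) = e^(−0.062·1.5) = 0.9112
N(d₁) = N(1.05) = 0.8531;  N(d₂) = N(0.78) = 0.7823
C = 420·0.8531 − 360·0.9112·0.7823 = 358.3020 − 256.6194 = 101.6826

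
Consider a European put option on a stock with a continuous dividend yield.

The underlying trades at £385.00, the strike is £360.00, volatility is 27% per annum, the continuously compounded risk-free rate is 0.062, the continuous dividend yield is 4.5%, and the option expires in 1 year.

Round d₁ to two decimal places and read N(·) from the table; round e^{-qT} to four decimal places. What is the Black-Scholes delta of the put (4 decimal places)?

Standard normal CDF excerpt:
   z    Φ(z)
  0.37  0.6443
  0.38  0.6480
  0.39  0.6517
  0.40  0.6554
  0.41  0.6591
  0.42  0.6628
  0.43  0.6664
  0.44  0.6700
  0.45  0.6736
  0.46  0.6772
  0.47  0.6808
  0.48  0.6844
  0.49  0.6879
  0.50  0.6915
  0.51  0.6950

-0.3120

σ√T = 0.27·√1 = 0.2700
d₁ = [ln(385/360) + (0.062 − 0.045 + 0.27²/2)·1] / 0.2700 = [0.0671 + 0.0535] / 0.2700 = 0.4466 which rounds to 0.45
N(d₁) = N(0.45) = 0.6736
Δ_put = e^(−qT)·(N(d₁) − 1) = 0.9560·(0.6736 − 1) = -0.3120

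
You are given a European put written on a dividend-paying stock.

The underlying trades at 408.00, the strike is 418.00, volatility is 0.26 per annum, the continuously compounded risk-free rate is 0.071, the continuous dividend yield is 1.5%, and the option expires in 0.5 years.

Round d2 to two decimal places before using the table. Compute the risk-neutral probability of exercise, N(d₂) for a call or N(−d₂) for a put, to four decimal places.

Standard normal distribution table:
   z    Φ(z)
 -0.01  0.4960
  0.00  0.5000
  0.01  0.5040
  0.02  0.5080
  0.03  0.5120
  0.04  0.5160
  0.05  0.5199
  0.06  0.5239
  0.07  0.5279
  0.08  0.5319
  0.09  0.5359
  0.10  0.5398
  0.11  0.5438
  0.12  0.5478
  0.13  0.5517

σ√T = 0.26 × 0.7071 = 0.1838
d₁ = [ln(408/418) + (0.071 − 0.015 + 0.26²/2)·0.5] / 0.1838 = [-0.0242 + 0.0449] / 0.1838 = 0.1125 which rounds to 0.11
d₂ = d₁ − σ√T = 0.1125 − 0.1838 = -0.0713 which rounds to -0.07
Pr(exercise) under Q = N(−d₂) = N(0.07) = 0.5279

0.5279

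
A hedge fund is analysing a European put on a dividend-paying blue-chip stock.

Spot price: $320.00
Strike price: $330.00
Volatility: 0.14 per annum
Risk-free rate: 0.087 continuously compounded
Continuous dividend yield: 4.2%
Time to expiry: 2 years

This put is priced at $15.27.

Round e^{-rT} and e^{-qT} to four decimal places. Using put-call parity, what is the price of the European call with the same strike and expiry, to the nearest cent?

e^(−qT) = e^(−0.042·2) = 0.9194;  e^(−rT) = e^(−0.087·2) = 0.8403
Put-call parity: C − P = S·e^(−qT) − K·e^(−rT) = 320·0.9194 − 330·0.8403 = 294.2080 − 277.2990 = 16.9090
C = P + (C − P) = 15.27 + (16.9090) = 32.1790

$32.18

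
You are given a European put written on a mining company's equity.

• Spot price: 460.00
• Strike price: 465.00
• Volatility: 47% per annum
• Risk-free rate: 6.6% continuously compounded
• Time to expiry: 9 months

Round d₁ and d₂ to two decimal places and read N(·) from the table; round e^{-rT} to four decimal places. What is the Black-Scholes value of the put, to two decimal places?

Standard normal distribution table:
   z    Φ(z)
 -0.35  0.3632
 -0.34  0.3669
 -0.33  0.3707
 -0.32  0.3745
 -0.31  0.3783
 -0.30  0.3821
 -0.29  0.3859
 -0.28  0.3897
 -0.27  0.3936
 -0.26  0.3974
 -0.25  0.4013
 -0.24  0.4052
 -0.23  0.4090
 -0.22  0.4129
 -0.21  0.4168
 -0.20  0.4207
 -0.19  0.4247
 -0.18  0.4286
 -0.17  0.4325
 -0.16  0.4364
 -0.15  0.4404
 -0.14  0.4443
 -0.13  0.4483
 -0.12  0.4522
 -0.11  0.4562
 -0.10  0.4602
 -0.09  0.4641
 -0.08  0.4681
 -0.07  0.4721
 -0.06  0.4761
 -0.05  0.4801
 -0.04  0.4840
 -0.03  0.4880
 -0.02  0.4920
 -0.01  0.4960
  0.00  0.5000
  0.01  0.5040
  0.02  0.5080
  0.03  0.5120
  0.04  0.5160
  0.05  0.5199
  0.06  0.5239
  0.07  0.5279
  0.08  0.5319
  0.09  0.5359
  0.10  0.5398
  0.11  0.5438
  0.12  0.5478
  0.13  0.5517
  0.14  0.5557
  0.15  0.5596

T = 0.75;  σ√T = 0.4070
ln(S/K) + (r + σ²/2)T = ln(460/465) + (0.066 + 0.47²/2)·0.75 = -0.0108 + 0.1323 = 0.1215
d₁ = 0.1215 / 0.4070 = 0.2986 which rounds to 0.30
d₂ = d₁ − σ√T = 0.2986 − 0.4070 = -0.1085 which rounds to -0.11
e^(−rT) = e^(−0.066·0.75) = 0.9517
P = 465·0.9517·N(0.11) − 460·N(-0.30) = 465·0.9517·0.5438 − 460·0.3821 = 240.6535 − 175.7660 = 64.8875

64.89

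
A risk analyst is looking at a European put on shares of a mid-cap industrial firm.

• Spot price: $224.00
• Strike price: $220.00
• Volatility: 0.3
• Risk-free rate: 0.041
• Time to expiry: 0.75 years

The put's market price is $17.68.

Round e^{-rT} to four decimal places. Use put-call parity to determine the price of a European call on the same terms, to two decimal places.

exp(−rT) = exp(−0.041·0.75) = 0.9697
Put-call parity: C − P = S − K·e^(−rT) = 224 − 220·0.9697 = 224 − 213.3340 = 10.6660
C = P + (C − P) = 17.68 + (10.6660) = 28.3460

$28.35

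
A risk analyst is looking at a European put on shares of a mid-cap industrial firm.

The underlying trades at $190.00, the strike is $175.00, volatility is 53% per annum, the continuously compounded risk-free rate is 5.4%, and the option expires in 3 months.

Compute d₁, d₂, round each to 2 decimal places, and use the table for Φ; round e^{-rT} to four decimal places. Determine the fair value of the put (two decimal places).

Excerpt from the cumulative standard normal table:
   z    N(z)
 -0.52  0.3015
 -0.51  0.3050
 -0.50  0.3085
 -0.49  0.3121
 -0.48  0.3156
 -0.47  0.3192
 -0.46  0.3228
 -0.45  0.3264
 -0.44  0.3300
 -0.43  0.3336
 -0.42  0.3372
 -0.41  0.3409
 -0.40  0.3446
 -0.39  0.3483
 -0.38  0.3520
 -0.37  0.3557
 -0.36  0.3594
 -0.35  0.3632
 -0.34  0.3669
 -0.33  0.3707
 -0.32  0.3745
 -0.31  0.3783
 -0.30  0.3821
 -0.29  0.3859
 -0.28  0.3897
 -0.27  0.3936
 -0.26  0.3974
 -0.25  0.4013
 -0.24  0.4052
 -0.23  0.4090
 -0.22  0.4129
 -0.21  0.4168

$11.32

σ√T = 0.53·√0.25 = 0.2650
d₁ = [ln(190/175) + (0.054 + ½·0.53²)·0.25] / (σ√T) = (0.0822 + 0.0486) / 0.2650 = 0.4938 ⇒ 0.49
d₂ = 0.4938 − 0.2650 = 0.2288 ⇒ 0.23
exp(−rT) = exp(−0.054·0.25) = 0.9866
N(−d₂) = N(-0.23) = 0.4090;  N(−d₁) = N(-0.49) = 0.3121
P = 175·0.9866·0.4090 − 190·0.3121 = 70.6159 − 59.2990 = 11.3169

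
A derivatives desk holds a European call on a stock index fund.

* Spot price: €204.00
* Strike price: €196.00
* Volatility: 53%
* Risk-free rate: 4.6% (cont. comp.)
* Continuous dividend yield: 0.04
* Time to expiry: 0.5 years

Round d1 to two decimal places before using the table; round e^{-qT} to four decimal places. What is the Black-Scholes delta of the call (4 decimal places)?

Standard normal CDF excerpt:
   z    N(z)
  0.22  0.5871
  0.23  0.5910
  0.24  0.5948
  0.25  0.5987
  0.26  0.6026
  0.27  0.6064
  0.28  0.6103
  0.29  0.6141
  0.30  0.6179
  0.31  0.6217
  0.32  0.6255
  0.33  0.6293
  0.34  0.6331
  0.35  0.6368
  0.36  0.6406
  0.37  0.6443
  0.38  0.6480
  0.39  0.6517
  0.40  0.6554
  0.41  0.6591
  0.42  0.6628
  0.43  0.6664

0.6057

T = 0.5;  σ√T = 0.3748
ln(S/K) + (r − q + σ²/2)T = ln(204/196) + (0.046 − 0.04 + 0.53²/2)·0.5 = 0.0400 + 0.0732 = 0.1132
d₁ = 0.1132 / 0.3748 = 0.3021 which rounds to 0.30
N(d₁) = N(0.30) = 0.6179
Δ_call = exp(−qT)·N(d₁) = 0.9802·0.6179 = 0.6057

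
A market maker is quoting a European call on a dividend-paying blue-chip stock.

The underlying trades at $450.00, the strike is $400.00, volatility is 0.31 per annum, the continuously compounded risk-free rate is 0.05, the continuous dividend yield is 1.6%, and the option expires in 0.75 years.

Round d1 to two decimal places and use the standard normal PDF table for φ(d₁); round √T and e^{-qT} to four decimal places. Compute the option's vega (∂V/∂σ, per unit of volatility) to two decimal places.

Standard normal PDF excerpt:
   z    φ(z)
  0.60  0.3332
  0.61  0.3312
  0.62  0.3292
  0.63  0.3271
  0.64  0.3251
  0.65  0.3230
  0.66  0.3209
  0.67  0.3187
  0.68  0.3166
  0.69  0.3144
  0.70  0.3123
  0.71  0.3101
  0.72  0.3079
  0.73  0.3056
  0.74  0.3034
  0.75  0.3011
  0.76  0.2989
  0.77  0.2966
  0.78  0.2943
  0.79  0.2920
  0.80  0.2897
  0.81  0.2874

122.72

T = 0.75;  σ√T = 0.2685
ln(S/K) + (r − q + σ²/2)T = ln(450/400) + (0.05 − 0.016 + 0.31²/2)·0.75 = 0.1178 + 0.0615 = 0.1793
d₁ = 0.1793 / 0.2685 = 0.6679 ⇒ 0.67
√T = √0.75 = 0.8660
φ(d₁) = φ(0.67) = 0.3187
exp(−qT) = exp(−0.016·0.75) = 0.9881
vega = S·exp(−qT)·φ(d₁)·√T = 450·0.9881·0.3187·0.8660 = 122.7194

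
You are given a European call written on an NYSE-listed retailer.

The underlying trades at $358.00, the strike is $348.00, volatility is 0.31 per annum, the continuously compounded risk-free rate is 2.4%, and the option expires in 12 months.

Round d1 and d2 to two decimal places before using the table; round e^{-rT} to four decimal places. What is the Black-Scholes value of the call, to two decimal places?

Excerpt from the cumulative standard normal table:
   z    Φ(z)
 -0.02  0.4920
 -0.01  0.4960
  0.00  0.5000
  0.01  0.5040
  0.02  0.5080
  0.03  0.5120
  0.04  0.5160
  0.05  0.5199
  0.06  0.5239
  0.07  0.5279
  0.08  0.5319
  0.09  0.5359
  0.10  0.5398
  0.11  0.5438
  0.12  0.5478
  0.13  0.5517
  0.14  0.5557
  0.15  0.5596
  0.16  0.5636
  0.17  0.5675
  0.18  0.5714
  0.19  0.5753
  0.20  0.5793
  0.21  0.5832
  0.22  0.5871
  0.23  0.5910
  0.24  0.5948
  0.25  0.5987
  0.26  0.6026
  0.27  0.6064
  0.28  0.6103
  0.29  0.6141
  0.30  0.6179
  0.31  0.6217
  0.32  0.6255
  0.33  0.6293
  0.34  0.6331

T = 1;  σ√T = 0.3100
d₁ = [ln(358/348) + (0.024 + 0.31²/2)·1] / 0.3100 = [0.0283 + 0.0721] / 0.3100 = 0.3238 ≈ 0.32
d₂ = d₁ − σ√T = 0.3238 − 0.3100 = 0.0138 ≈ 0.01
exp(−rT) = exp(−0.024·1) = 0.9763
N(d₁) = N(0.32) = 0.6255;  N(d₂) = N(0.01) = 0.5040
C = 358·0.6255 − 348·0.9763·0.5040 = 223.9290 − 171.2352 = 52.6938

$52.69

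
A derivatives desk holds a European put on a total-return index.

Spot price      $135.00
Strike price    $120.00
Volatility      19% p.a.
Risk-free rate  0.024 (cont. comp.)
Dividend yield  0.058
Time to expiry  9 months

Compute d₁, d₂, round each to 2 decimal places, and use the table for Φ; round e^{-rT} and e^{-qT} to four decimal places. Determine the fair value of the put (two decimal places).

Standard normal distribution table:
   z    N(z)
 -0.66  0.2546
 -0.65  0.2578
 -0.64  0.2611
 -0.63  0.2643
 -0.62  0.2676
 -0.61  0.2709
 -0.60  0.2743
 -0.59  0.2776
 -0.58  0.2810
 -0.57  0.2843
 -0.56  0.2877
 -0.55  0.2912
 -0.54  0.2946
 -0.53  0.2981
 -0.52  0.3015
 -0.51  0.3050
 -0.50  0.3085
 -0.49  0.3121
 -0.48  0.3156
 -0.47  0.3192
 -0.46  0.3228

$3.45

σ√T = 0.19·√0.75 = 0.1645
d₁ = [ln(135/120) + (0.024 − 0.058 + 0.19²/2)·0.75] / 0.1645 = [0.1178 − 0.0120] / 0.1645 = 0.6431 → 0.64
d₂ = d₁ − σ√T = 0.6431 − 0.1645 = 0.4786 → 0.48
exp(−qT) = exp(−0.058·0.75) = 0.9574;  exp(−rT) = exp(−0.024·0.75) = 0.9822
P = 120·0.9822·N(-0.48) − 135·0.9574·N(-0.64) = 120·0.9822·0.3156 − 135·0.9574·0.2611 = 37.1979 − 33.7469 = 3.4510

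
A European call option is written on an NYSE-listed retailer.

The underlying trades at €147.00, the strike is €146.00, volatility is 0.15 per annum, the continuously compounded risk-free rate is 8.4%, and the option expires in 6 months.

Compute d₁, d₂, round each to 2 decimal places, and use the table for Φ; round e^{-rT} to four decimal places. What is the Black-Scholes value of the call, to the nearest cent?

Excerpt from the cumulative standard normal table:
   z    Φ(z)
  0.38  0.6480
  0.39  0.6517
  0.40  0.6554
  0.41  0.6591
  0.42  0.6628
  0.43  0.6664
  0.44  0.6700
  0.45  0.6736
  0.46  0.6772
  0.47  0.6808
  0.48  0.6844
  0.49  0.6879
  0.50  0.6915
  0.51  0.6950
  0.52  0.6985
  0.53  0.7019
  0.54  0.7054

€9.89

T = 0.5;  σ√T = 0.1061
d₁ = [ln(147/146) + (0.084 + 0.15²/2)·0.5] / 0.1061 = [0.0068 + 0.0476] / 0.1061 = 0.5134 ⇒ 0.51
d₂ = d₁ − σ√T = 0.5134 − 0.1061 = 0.4073 ⇒ 0.41
e^(−rT) = e^(−0.084·0.5) = 0.9589
N(d₁) = N(0.51) = 0.6950;  N(d₂) = N(0.41) = 0.6591
C = 147·0.6950 − 146·0.9589·0.6591 = 102.1650 − 92.2736 = 9.8914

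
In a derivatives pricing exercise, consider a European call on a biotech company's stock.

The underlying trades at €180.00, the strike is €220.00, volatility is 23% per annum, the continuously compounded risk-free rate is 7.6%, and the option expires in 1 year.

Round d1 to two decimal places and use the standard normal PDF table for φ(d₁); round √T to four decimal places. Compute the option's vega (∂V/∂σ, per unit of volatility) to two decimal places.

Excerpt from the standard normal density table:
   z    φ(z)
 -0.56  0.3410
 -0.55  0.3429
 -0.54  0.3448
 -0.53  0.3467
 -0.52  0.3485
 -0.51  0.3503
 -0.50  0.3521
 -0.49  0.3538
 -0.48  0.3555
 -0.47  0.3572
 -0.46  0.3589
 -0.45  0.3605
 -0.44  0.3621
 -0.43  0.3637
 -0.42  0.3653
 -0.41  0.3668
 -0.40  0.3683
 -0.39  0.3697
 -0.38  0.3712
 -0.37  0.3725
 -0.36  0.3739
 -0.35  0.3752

65.47

σ√T = 0.23·√1 = 0.2300
d₁ = [ln(180/220) + (0.076 + 0.23²/2)·1] / 0.2300 = [-0.2007 + 0.1024] / 0.2300 = -0.4270 which rounds to -0.43
√T = √1 = 1.0000
φ(d₁) = φ(-0.43) = 0.3637
vega = S·φ(d₁)·√T = 180·0.3637·1.0000 = 65.4660
(Call and put vega coincide under Black-Scholes.)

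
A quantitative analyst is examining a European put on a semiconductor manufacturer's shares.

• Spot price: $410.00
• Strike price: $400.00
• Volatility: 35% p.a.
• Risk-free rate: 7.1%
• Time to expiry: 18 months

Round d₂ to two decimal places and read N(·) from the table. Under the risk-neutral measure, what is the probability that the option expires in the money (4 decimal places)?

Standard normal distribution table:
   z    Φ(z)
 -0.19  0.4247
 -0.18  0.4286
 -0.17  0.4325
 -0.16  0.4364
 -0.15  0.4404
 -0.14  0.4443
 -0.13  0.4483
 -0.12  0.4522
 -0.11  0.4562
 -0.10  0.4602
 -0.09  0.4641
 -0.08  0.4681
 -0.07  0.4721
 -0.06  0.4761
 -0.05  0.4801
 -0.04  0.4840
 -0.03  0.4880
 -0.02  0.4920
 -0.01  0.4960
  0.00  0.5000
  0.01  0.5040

0.4641

σ√T = 0.35 × 1.2247 = 0.4287
d₁ = [ln(410/400) + (0.071 + 0.35²/2)·1.5] / 0.4287 = [0.0247 + 0.1984] / 0.4287 = 0.5204 ≈ 0.52
d₂ = d₁ − σ√T = 0.5204 − 0.4287 = 0.0917 ≈ 0.09
Risk-neutral Pr[S_T < K] = N(−d₂) = N(-0.09) = 0.4641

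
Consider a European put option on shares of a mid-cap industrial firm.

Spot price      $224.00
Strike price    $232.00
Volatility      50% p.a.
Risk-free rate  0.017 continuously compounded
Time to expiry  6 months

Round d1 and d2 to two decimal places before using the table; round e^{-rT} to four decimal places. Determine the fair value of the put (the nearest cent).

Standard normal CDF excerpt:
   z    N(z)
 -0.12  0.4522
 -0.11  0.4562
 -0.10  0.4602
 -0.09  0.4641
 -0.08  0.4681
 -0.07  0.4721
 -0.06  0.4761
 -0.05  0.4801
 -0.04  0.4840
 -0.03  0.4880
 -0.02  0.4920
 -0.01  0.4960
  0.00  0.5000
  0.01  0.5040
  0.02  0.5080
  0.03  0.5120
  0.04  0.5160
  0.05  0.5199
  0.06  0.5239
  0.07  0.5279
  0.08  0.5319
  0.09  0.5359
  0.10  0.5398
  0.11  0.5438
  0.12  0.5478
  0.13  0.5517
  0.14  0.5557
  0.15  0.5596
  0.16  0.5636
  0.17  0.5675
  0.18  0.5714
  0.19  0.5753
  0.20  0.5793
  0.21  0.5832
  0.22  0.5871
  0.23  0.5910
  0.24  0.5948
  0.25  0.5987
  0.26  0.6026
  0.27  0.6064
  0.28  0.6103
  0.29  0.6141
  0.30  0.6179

σ√T = 0.5 × 0.7071 = 0.3536
d₁ = [ln(224/232) + (0.017 + 0.5²/2)·0.5] / 0.3536 = [-0.0351 + 0.0710] / 0.3536 = 0.1016 → 0.10
d₂ = d₁ − σ√T = 0.1016 − 0.3536 = -0.2520 → -0.25
exp(−rT) = exp(−0.017·0.5) = 0.9915
P = 232·0.9915·N(0.25) − 224·N(-0.10) = 232·0.9915·0.5987 − 224·0.4602 = 137.7178 − 103.0848 = 34.6330

$34.63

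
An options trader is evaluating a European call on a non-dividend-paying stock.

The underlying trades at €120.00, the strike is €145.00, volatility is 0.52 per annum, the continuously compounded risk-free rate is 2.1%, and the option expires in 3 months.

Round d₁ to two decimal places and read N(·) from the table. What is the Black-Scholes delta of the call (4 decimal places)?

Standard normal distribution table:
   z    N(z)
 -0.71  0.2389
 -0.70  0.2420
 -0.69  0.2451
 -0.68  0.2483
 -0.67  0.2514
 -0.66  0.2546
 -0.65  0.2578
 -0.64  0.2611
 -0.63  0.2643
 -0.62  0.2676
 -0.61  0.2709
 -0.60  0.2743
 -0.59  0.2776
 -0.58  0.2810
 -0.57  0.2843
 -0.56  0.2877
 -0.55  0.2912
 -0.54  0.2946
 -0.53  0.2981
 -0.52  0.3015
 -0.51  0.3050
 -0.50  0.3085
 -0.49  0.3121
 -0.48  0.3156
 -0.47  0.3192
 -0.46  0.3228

0.2810

σ√T = 0.52·√0.25 = 0.2600
d₁ = [ln(120/145) + (0.021 + ½·0.52²)·0.25] / (σ√T) = (-0.1892 + 0.0391) / 0.2600 = -0.5777 → -0.58
N(d₁) = N(-0.58) = 0.2810
Δ_call = N(d₁) = 0.2810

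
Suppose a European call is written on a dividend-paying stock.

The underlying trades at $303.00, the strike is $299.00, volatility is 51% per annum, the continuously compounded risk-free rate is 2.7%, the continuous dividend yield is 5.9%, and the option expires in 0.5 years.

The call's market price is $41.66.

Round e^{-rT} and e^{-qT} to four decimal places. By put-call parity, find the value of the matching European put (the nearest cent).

$42.47

e^(−qT) = e^(−0.059·0.5) = 0.9709;  e^(−rT) = e^(−0.027·0.5) = 0.9866
Put-call parity: C − P = S·e^(−qT) − K·e^(−rT) = 303·0.9709 − 299·0.9866 = 294.1827 − 294.9934 = -0.8107
P = C − (C − P) = 41.66 − (-0.8107) = 42.4707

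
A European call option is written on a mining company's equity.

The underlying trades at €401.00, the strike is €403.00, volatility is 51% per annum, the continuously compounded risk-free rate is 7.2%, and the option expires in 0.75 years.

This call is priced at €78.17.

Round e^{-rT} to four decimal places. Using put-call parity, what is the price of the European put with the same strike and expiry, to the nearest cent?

€58.97

e^(−rT) = e^(−0.072·0.75) = 0.9474
Put-call parity: C − P = S − K·e^(−rT) = 401 − 403·0.9474 = 401 − 381.8022 = 19.1978
P = C − (C − P) = 78.17 − (19.1978) = 58.9722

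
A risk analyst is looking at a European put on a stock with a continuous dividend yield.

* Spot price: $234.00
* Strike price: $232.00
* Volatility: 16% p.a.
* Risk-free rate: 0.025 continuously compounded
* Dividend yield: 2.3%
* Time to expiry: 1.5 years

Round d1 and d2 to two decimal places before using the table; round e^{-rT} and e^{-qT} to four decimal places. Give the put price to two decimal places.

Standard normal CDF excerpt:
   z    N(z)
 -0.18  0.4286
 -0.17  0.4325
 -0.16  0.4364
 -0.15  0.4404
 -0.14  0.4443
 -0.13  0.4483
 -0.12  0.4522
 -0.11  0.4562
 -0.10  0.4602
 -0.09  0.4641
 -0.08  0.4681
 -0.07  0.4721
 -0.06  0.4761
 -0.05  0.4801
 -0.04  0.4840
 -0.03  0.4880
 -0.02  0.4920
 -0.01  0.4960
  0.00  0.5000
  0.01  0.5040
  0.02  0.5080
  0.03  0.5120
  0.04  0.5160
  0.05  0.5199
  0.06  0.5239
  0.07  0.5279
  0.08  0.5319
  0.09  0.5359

T = 1.5;  σ√T = 0.1960
ln(S/K) + (r − q + σ²/2)T = ln(234/232) + (0.025 − 0.023 + 0.16²/2)·1.5 = 0.0086 + 0.0222 = 0.0308
d₁ = 0.0308 / 0.1960 = 0.1571 ⇒ 0.16
d₂ = d₁ − σ√T = 0.1571 − 0.1960 = -0.0389 ⇒ -0.04
e^(−qT) = e^(−0.023·1.5) = 0.9661;  e^(−rT) = e^(−0.025·1.5) = 0.9632
N(−d₂) = N(0.04) = 0.5160;  N(−d₁) = N(-0.16) = 0.4364
P = 232·0.9632·0.5160 − 234·0.9661·0.4364 = 115.3066 − 98.6558 = 16.6508

$16.65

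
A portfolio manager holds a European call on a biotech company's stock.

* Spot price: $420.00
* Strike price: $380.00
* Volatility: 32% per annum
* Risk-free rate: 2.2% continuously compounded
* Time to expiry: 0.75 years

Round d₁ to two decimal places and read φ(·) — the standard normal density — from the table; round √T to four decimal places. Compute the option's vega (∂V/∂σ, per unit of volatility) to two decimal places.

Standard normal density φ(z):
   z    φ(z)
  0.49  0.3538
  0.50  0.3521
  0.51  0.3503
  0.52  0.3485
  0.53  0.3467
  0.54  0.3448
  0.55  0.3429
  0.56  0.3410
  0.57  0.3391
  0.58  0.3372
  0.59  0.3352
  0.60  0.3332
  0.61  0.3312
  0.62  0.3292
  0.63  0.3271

124.03

σ√T = 0.32 × 0.8660 = 0.2771
ln(S/K) + (r + σ²/2)T = ln(420/380) + (0.022 + 0.32²/2)·0.75 = 0.1001 + 0.0549 = 0.1550
d₁ = 0.1550 / 0.2771 = 0.5592 ≈ 0.56
√T = √0.75 = 0.8660
φ(d₁) = φ(0.56) = 0.3410
vega = S·φ(d₁)·√T = 420·0.3410·0.8660 = 124.0285
(Call and put vega coincide under Black-Scholes.)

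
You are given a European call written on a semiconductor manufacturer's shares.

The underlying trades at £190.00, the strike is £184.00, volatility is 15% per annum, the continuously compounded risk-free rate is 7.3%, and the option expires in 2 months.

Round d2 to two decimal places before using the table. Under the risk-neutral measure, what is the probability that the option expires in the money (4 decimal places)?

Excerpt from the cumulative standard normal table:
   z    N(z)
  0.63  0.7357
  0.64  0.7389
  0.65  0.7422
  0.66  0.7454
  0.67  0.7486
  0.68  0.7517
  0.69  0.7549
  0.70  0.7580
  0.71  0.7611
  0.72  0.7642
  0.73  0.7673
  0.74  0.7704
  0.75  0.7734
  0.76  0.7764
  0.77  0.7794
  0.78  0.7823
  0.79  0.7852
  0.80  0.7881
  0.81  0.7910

0.7549

T = 0.1667;  σ√T = 0.0612
ln(S/K) + (r + σ²/2)T = ln(190/184) + (0.073 + 0.15²/2)·0.1667 = 0.0321 + 0.0140 = 0.0461
d₁ = 0.0461 / 0.0612 = 0.7533 which rounds to 0.75
d₂ = d₁ − σ√T = 0.7533 − 0.0612 = 0.6921 which rounds to 0.69
Risk-neutral Pr[S_T > K] = N(d₂) = N(0.69) = 0.7549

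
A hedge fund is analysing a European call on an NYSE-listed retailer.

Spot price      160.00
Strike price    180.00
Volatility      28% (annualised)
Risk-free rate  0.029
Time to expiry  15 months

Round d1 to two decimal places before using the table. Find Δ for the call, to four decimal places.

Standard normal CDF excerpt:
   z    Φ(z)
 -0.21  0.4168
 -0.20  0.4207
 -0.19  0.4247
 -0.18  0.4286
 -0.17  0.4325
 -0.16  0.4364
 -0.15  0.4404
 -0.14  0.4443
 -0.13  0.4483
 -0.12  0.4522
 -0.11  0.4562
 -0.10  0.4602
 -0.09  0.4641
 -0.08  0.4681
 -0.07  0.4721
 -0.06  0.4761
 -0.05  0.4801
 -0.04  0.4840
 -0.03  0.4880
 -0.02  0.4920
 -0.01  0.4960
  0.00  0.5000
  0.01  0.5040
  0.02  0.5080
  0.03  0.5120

T = 1.25;  σ√T = 0.3130
d₁ = [ln(160/180) + (0.029 + ½·0.28²)·1.25] / (σ√T) = (-0.1178 + 0.0853) / 0.3130 = -0.1039 → -0.10
N(d₁) = N(-0.10) = 0.4602
Δ_call = N(d₁) = 0.4602

0.4602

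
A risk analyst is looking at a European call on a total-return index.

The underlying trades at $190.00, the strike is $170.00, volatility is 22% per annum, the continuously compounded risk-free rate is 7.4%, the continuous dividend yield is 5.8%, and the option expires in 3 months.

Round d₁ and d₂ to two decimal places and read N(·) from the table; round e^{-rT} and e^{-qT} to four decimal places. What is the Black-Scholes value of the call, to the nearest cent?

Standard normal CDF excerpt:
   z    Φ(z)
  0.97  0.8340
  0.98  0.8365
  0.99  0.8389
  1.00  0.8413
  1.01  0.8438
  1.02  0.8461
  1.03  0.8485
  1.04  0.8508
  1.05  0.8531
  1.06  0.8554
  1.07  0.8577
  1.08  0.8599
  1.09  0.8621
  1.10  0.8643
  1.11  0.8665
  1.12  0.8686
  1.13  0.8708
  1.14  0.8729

T = 0.25;  σ√T = 0.1100
d₁ = [ln(190/170) + (0.074 − 0.058 + 0.22²/2)·0.25] / 0.1100 = [0.1112 + 0.0100] / 0.1100 = 1.1025 which rounds to 1.10
d₂ = d₁ − σ√T = 1.1025 − 0.1100 = 0.9925 which rounds to 0.99
exp(−qT) = exp(−0.058·0.25) = 0.9856;  exp(−rT) = exp(−0.074·0.25) = 0.9817
C = 190·0.9856·N(1.10) − 170·0.9817·N(0.99) = 190·0.9856·0.8643 − 170·0.9817·0.8389 = 161.8523 − 140.0032 = 21.8491

$21.85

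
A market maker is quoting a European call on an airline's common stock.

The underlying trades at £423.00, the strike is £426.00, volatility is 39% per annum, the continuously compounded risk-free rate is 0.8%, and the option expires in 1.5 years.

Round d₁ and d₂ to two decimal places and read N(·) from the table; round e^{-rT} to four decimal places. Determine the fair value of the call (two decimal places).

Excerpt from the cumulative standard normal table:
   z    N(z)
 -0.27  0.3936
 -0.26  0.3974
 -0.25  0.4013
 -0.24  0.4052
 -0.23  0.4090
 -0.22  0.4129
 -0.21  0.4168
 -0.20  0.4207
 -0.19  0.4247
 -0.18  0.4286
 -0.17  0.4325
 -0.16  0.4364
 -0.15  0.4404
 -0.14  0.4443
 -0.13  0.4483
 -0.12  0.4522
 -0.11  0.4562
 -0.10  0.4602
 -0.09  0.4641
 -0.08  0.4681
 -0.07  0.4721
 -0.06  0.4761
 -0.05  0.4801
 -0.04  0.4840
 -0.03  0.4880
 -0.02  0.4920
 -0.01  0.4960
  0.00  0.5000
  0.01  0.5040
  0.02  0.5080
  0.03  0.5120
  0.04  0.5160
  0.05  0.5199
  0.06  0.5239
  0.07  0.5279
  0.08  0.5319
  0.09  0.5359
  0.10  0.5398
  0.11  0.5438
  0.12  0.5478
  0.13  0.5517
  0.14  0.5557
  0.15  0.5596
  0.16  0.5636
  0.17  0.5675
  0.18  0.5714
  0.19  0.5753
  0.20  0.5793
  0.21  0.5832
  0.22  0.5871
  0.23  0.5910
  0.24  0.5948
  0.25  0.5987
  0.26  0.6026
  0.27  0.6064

£81.09

σ√T = 0.39 × 1.2247 = 0.4777
d₁ = [ln(423/426) + (0.008 + ½·0.39²)·1.5] / (σ√T) = (-0.0071 + 0.1261) / 0.4777 = 0.2492 ⇒ 0.25
d₂ = 0.2492 − 0.4777 = -0.2285 ⇒ -0.23
exp(−rT) = exp(−0.008·1.5) = 0.9881
C = 423·N(0.25) − 426·0.9881·N(-0.23) = 423·0.5987 − 426·0.9881·0.4090 = 253.2501 − 172.1606 = 81.0895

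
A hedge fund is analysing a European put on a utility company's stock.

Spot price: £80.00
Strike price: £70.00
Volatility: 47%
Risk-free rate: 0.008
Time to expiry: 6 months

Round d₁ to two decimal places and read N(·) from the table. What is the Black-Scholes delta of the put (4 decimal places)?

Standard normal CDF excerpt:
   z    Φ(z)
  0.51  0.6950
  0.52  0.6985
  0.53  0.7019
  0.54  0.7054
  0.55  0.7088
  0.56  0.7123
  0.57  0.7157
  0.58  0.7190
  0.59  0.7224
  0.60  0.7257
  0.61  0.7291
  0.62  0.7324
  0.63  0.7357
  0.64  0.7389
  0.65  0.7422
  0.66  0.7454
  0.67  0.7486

σ√T = 0.47 × 0.7071 = 0.3323
d₁ = [ln(80/70) + (0.008 + 0.47²/2)·0.5] / 0.3323 = [0.1335 + 0.0592] / 0.3323 = 0.5800 ⇒ 0.58
N(d₁) = N(0.58) = 0.7190
Δ_put = N(d₁) − 1 = 0.7190 − 1 = -0.2810

-0.2810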